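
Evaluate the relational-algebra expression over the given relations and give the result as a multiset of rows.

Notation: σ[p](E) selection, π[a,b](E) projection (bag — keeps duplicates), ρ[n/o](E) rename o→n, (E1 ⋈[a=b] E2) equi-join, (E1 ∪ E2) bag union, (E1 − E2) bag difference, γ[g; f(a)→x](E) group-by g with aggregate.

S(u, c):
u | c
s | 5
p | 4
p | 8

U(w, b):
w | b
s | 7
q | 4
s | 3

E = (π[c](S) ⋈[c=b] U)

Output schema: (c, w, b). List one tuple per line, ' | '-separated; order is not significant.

Stepwise |·|:
  S → 3
  π[c](S) → 3
  U → 3
  (π[c](S) ⋈[c=b] U) → 1

== RESULT ==
c | w | b
4 | q | 4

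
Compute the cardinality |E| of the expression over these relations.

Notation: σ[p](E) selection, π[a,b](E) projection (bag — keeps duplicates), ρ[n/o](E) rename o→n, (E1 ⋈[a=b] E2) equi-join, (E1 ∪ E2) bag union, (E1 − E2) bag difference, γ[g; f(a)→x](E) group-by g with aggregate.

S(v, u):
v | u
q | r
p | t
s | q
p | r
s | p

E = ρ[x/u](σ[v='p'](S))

Row counts bottom-up:
  S → 5
  σ[v='p'](S) → 2
  ρ[x/u](σ[v='p'](S)) → 2

|E| = 2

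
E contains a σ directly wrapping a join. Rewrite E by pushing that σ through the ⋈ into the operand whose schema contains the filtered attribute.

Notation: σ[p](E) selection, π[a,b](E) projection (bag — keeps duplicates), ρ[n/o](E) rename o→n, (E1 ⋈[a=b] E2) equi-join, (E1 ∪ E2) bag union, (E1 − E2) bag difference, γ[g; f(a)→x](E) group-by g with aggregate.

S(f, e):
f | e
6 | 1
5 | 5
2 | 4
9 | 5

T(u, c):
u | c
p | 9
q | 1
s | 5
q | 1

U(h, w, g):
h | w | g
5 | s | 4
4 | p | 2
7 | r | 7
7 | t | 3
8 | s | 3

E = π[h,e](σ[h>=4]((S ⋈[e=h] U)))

σ filters on h, owned by the right side.
E' = π[h,e]((S ⋈[e=h] σ[h>=4](U)))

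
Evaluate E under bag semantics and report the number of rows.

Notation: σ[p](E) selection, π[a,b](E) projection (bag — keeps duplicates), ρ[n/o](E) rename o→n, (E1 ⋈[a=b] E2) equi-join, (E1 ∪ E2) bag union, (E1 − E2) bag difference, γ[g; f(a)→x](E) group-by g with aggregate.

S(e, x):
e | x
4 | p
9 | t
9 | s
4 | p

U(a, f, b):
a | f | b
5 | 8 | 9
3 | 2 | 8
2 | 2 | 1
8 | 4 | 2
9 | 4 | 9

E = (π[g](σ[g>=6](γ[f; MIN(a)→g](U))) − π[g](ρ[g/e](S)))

Per-node cardinality:
  U → 5
  γ[f; MIN(a)→g](U) → 3
  σ[g>=6](γ[f; MIN(a)→g](U)) → 1
  π[g](σ[g>=6](γ[f; MIN(a)→g](U))) → 1
  S → 4
  ρ[g/e](S) → 4
  π[g](ρ[g/e](S)) → 4
  (π[g](σ[g>=6](γ[f; MIN(a)→g](U))) − π[g](ρ[g/e](S))) → 1

|E| = 1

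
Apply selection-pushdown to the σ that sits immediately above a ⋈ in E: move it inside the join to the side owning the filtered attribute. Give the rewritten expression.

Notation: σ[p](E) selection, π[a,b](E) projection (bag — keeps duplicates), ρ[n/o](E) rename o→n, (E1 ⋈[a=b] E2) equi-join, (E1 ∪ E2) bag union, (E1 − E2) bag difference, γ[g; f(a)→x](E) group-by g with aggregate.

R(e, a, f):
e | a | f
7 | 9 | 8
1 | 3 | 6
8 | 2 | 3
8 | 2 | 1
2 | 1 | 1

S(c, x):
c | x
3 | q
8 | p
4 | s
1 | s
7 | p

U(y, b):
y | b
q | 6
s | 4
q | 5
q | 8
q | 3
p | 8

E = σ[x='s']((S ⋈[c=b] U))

σ filters on x, owned by the left side.
E' = (σ[x='s'](S) ⋈[c=b] U)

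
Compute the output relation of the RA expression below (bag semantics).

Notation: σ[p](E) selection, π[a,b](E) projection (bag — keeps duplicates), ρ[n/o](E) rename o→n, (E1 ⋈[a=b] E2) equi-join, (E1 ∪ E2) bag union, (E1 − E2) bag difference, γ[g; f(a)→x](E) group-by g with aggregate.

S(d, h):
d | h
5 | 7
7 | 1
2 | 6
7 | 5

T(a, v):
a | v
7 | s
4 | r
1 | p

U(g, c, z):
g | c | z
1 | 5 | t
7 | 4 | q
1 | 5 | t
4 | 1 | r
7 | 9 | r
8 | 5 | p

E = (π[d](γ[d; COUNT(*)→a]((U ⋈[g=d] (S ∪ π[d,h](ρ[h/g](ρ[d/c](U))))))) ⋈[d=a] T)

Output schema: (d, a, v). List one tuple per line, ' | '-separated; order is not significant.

Subexpression sizes:
  U → 6
  S → 4
  U → 6
  ρ[d/c](U) → 6
  ρ[h/g](ρ[d/c](U)) → 6
  π[d,h](ρ[h/g](ρ[d/c](U))) → 6
  (S ∪ π[d,h](ρ[h/g](ρ[d/c](U)))) → 10
  (U ⋈[g=d] (S ∪ π[d,h](ρ[h/g](ρ[d/c](U))))) → 7
  γ[d; COUNT(*)→a]((U ⋈[g=d] (S ∪ π[d,h](ρ[h/g](ρ[d/c](U)))))) → 3
  π[d](γ[d; COUNT(*)→a]((U ⋈[g=d] (S ∪ π[d,h](ρ[h/g](ρ[d/c](U))))))) → 3
  T → 3
  (π[d](γ[d; COUNT(*)→a]((U ⋈[g=d] (S ∪ π[d,h](ρ[h/g](ρ[d/c](U))))))) ⋈[d=a] T) → 3

== RESULT ==
d | a | v
1 | 1 | p
4 | 4 | r
7 | 7 | s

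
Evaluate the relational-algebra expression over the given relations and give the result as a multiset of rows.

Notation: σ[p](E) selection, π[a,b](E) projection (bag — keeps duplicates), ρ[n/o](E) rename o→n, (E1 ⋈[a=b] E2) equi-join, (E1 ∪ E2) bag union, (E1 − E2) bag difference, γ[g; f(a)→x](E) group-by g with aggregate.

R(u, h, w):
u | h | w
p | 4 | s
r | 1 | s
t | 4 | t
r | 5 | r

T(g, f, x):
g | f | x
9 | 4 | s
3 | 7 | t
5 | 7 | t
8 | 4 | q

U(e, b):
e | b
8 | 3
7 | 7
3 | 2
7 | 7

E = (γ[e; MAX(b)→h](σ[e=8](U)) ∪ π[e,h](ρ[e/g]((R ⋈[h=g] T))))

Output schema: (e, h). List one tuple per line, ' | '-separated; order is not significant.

Row counts bottom-up:
  U → 4
  σ[e=8](U) → 1
  γ[e; MAX(b)→h](σ[e=8](U)) → 1
  R → 4
  T → 4
  (R ⋈[h=g] T) → 1
  ρ[e/g]((R ⋈[h=g] T)) → 1
  π[e,h](ρ[e/g]((R ⋈[h=g] T))) → 1
  (γ[e; MAX(b)→h](σ[e=8](U)) ∪ π[e,h](ρ[e/g]((R ⋈[h=g] T)))) → 2

== RESULT ==
e | h
5 | 5
8 | 3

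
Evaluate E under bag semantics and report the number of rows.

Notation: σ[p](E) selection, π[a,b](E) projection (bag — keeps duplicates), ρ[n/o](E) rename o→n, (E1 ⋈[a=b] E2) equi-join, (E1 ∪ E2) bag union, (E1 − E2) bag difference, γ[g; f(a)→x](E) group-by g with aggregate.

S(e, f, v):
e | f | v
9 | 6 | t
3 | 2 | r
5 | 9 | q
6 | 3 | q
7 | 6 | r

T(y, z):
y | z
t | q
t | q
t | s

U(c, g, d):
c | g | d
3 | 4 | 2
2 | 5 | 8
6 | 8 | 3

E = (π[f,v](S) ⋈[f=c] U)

Per-node cardinality:
  S → 5
  π[f,v](S) → 5
  U → 3
  (π[f,v](S) ⋈[f=c] U) → 4

|E| = 4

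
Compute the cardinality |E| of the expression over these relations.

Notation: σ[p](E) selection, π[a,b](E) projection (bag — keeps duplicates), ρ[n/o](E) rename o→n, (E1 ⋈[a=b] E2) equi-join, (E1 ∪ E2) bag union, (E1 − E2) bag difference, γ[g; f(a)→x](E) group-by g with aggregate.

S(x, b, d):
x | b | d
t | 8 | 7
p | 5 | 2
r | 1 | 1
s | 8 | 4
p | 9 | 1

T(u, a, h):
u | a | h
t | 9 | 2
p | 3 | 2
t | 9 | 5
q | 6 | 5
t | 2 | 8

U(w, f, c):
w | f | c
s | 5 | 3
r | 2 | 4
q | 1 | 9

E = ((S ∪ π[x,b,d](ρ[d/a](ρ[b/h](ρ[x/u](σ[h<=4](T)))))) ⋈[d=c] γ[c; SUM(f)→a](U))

Row counts bottom-up:
  S → 5
  T → 5
  σ[h<=4](T) → 2
  ρ[x/u](σ[h<=4](T)) → 2
  ρ[b/h](ρ[x/u](σ[h<=4](T))) → 2
  ρ[d/a](ρ[b/h](ρ[x/u](σ[h<=4](T)))) → 2
  π[x,b,d](ρ[d/a](ρ[b/h](ρ[x/u](σ[h<=4](T))))) → 2
  (S ∪ π[x,b,d](ρ[d/a](ρ[b/h](ρ[x/u](σ[h<=4](T)))))) → 7
  U → 3
  γ[c; SUM(f)→a](U) → 3
  ((S ∪ π[x,b,d](ρ[d/a](ρ[b/h](ρ[x/u](σ[h<=4](T)))))) ⋈[d=c] γ[c; SUM(f)→a](U)) → 3

|E| = 3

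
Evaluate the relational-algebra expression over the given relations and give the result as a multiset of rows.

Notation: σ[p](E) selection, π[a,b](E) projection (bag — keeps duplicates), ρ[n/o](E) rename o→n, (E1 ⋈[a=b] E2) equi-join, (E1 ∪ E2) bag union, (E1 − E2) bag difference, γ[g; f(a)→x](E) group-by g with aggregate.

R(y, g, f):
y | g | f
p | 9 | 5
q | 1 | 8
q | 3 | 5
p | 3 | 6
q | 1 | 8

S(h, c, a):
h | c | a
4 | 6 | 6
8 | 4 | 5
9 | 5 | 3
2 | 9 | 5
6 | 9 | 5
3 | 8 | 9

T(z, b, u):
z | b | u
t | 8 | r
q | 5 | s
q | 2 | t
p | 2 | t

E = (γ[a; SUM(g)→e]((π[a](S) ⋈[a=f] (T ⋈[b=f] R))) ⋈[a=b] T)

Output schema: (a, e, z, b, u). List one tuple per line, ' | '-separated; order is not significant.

Row counts bottom-up:
  S → 6
  π[a](S) → 6
  T → 4
  R → 5
  (T ⋈[b=f] R) → 4
  (π[a](S) ⋈[a=f] (T ⋈[b=f] R)) → 6
  γ[a; SUM(g)→e]((π[a](S) ⋈[a=f] (T ⋈[b=f] R))) → 1
  T → 4
  (γ[a; SUM(g)→e]((π[a](S) ⋈[a=f] (T ⋈[b=f] R))) ⋈[a=b] T) → 1

== RESULT ==
a | e | z | b | u
5 | 36 | q | 5 | s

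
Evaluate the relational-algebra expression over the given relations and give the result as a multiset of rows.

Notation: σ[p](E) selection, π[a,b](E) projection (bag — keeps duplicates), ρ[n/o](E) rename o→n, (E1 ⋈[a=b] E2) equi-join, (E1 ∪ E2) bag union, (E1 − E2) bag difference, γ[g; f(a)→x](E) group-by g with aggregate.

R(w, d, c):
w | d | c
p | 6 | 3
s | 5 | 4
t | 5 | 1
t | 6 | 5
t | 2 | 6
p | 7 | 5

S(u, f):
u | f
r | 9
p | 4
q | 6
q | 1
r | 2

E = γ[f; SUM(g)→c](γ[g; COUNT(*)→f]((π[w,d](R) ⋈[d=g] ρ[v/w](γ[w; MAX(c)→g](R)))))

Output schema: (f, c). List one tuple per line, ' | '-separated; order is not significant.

Per-node cardinality:
  R → 6
  π[w,d](R) → 6
  R → 6
  γ[w; MAX(c)→g](R) → 3
  ρ[v/w](γ[w; MAX(c)→g](R)) → 3
  (π[w,d](R) ⋈[d=g] ρ[v/w](γ[w; MAX(c)→g](R))) → 4
  γ[g; COUNT(*)→f]((π[w,d](R) ⋈[d=g] ρ[v/w](γ[w; MAX(c)→g](R)))) → 2
  γ[f; SUM(g)→c](γ[g; COUNT(*)→f]((π[w,d](R) ⋈[d=g] ρ[v/w](γ[w; MAX(c)→g](R))))) → 1

== RESULT ==
f | c
2 | 11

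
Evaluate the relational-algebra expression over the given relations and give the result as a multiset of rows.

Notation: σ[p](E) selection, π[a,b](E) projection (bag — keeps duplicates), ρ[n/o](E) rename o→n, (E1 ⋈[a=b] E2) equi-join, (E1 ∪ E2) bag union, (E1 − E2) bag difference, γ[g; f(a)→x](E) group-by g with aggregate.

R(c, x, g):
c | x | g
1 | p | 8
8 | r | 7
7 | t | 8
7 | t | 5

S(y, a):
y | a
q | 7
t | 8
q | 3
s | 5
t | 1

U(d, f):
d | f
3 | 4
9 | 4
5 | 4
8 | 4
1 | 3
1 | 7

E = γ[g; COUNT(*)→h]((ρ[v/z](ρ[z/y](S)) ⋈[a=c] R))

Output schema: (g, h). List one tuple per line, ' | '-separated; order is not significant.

Row counts bottom-up:
  S → 5
  ρ[z/y](S) → 5
  ρ[v/z](ρ[z/y](S)) → 5
  R → 4
  (ρ[v/z](ρ[z/y](S)) ⋈[a=c] R) → 4
  γ[g; COUNT(*)→h]((ρ[v/z](ρ[z/y](S)) ⋈[a=c] R)) → 3

== RESULT ==
g | h
5 | 1
7 | 1
8 | 2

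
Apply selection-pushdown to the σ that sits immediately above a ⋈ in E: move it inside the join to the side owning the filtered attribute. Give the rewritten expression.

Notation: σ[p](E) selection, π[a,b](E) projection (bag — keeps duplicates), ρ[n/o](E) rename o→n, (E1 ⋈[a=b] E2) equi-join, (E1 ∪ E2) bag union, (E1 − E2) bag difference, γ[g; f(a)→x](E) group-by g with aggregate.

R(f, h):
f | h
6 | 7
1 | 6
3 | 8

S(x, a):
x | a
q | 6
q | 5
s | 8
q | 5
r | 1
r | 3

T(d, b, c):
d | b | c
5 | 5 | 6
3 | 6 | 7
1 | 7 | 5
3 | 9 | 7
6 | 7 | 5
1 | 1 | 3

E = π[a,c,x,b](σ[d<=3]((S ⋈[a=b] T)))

σ filters on d, owned by the right side.
E' = π[a,c,x,b]((S ⋈[a=b] σ[d<=3](T)))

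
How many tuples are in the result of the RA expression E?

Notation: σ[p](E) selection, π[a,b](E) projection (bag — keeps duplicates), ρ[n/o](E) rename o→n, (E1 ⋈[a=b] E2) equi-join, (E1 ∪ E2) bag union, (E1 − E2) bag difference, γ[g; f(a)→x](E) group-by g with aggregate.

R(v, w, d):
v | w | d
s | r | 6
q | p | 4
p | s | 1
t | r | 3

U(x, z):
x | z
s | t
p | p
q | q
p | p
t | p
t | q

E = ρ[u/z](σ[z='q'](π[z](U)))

Subexpression sizes:
  U → 6
  π[z](U) → 6
  σ[z='q'](π[z](U)) → 2
  ρ[u/z](σ[z='q'](π[z](U))) → 2

|E| = 2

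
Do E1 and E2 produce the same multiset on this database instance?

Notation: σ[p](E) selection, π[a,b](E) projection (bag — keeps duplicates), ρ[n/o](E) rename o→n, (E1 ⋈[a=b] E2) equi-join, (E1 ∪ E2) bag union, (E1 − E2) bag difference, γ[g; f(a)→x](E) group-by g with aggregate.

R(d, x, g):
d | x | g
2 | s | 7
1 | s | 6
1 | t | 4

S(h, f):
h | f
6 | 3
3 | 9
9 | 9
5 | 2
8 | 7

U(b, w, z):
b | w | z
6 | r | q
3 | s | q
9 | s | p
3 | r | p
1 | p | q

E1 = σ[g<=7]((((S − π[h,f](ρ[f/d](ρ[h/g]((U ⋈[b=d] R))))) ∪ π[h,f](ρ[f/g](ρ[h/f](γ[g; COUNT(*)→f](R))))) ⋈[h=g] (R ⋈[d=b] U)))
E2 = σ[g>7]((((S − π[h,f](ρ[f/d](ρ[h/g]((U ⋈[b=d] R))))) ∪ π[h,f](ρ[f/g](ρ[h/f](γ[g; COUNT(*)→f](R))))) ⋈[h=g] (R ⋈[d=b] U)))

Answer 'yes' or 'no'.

E1 stepwise |·|:
  S → 5
  U → 5
  R → 3
  (U ⋈[b=d] R) → 2
  ρ[h/g]((U ⋈[b=d] R)) → 2
  ρ[f/d](ρ[h/g]((U ⋈[b=d] R))) → 2
  π[h,f](ρ[f/d](ρ[h/g]((U ⋈[b=d] R)))) → 2
  (S − π[h,f](ρ[f/d](ρ[h/g]((U ⋈[b=d] R))))) → 5
  R → 3
  γ[g; COUNT(*)→f](R) → 3
  ρ[h/f](γ[g; COUNT(*)→f](R)) → 3
  ρ[f/g](ρ[h/f](γ[g; COUNT(*)→f](R))) → 3
  π[h,f](ρ[f/g](ρ[h/f](γ[g; COUNT(*)→f](R)))) → 3
  ((S − π[h,f](ρ[f/d](ρ[h/g]((U ⋈[b=d] R))))) ∪ π[h,f](ρ[f/g](ρ[h/f](γ[g; COUNT(*)→f](R))))) → 8
  R → 3
  U → 5
  (R ⋈[d=b] U) → 2
  (((S − π[h,f](ρ[f/d](ρ[h/g]((U ⋈[b=d] R))))) ∪ π[h,f](ρ[f/g](ρ[h/f](γ[g; COUNT(*)→f](R))))) ⋈[h=g] (R ⋈[d=b] U)) → 1
  σ[g<=7]((((S − π[h,f](ρ[f/d](ρ[h/g]((U ⋈[b=d] R))))) ∪ π[h,f](ρ[f/g](ρ[h/f](γ[g; COUNT(*)→f](R))))) ⋈[h=g] (R ⋈[d=b] U))) → 1
E2 stepwise |·|:
  S → 5
  U → 5
  R → 3
  (U ⋈[b=d] R) → 2
  ρ[h/g]((U ⋈[b=d] R)) → 2
  ρ[f/d](ρ[h/g]((U ⋈[b=d] R))) → 2
  π[h,f](ρ[f/d](ρ[h/g]((U ⋈[b=d] R)))) → 2
  (S − π[h,f](ρ[f/d](ρ[h/g]((U ⋈[b=d] R))))) → 5
  R → 3
  γ[g; COUNT(*)→f](R) → 3
  ρ[h/f](γ[g; COUNT(*)→f](R)) → 3
  ρ[f/g](ρ[h/f](γ[g; COUNT(*)→f](R))) → 3
  π[h,f](ρ[f/g](ρ[h/f](γ[g; COUNT(*)→f](R)))) → 3
  ((S − π[h,f](ρ[f/d](ρ[h/g]((U ⋈[b=d] R))))) ∪ π[h,f](ρ[f/g](ρ[h/f](γ[g; COUNT(*)→f](R))))) → 8
  R → 3
  U → 5
  (R ⋈[d=b] U) → 2
  (((S − π[h,f](ρ[f/d](ρ[h/g]((U ⋈[b=d] R))))) ∪ π[h,f](ρ[f/g](ρ[h/f](γ[g; COUNT(*)→f](R))))) ⋈[h=g] (R ⋈[d=b] U)) → 1
  σ[g>7]((((S − π[h,f](ρ[f/d](ρ[h/g]((U ⋈[b=d] R))))) ∪ π[h,f](ρ[f/g](ρ[h/f](γ[g; COUNT(*)→f](R))))) ⋈[h=g] (R ⋈[d=b] U))) → 0

E1 result:
h | f | d | x | g | b | w | z
6 | 3 | 1 | s | 6 | 1 | p | q
E2 result:
h | f | d | x | g | b | w | z
(0 rows)
Witness: (6, 3, 1, 's', 6, 1, 'p', 'q') appears 1× in E1 but 0× in E2.

no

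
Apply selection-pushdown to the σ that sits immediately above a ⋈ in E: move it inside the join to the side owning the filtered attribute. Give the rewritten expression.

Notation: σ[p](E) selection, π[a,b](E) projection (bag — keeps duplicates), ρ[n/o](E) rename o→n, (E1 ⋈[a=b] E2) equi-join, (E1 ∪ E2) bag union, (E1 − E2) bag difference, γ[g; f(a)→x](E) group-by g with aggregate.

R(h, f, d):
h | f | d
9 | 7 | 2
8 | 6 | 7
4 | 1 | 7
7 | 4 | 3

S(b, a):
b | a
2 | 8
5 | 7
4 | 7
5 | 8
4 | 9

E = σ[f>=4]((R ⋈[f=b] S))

σ filters on f, owned by the left side.
E' = (σ[f>=4](R) ⋈[f=b] S)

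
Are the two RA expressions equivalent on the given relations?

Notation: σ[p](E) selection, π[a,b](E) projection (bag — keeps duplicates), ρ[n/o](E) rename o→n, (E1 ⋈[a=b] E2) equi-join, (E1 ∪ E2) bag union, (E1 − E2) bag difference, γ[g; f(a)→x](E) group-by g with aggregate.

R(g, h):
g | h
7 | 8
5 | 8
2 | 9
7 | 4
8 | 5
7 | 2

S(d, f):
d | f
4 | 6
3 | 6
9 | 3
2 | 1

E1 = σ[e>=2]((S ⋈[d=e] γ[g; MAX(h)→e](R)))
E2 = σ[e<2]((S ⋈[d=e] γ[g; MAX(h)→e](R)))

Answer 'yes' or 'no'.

E1 row counts bottom-up:
  S → 4
  R → 6
  γ[g; MAX(h)→e](R) → 4
  (S ⋈[d=e] γ[g; MAX(h)→e](R)) → 1
  σ[e>=2]((S ⋈[d=e] γ[g; MAX(h)→e](R))) → 1
E2 row counts bottom-up:
  S → 4
  R → 6
  γ[g; MAX(h)→e](R) → 4
  (S ⋈[d=e] γ[g; MAX(h)→e](R)) → 1
  σ[e<2]((S ⋈[d=e] γ[g; MAX(h)→e](R))) → 0

E1 result:
d | f | g | e
9 | 3 | 2 | 9
E2 result:
d | f | g | e
(0 rows)
Witness: (9, 3, 2, 9) appears 1× in E1 but 0× in E2.

no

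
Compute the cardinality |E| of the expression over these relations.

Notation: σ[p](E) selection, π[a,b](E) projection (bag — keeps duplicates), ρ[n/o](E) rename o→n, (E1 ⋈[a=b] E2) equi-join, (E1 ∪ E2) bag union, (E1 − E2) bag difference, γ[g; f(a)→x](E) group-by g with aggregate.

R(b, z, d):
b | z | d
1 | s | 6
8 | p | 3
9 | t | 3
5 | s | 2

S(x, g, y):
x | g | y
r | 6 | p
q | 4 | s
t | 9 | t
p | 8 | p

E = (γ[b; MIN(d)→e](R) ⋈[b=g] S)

Subexpression sizes:
  R → 4
  γ[b; MIN(d)→e](R) → 4
  S → 4
  (γ[b; MIN(d)→e](R) ⋈[b=g] S) → 2

|E| = 2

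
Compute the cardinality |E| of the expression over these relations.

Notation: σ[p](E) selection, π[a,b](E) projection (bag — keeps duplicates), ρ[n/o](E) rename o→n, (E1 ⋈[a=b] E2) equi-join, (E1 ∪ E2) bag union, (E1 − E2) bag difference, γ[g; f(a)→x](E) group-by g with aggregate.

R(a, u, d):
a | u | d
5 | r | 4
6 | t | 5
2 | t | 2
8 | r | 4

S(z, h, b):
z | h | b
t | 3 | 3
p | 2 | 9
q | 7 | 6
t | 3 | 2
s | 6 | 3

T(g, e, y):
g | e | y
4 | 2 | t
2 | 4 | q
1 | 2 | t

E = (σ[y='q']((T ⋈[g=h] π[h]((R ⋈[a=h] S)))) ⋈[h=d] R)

Subexpression sizes:
  T → 3
  R → 4
  S → 5
  (R ⋈[a=h] S) → 2
  π[h]((R ⋈[a=h] S)) → 2
  (T ⋈[g=h] π[h]((R ⋈[a=h] S))) → 1
  σ[y='q']((T ⋈[g=h] π[h]((R ⋈[a=h] S)))) → 1
  R → 4
  (σ[y='q']((T ⋈[g=h] π[h]((R ⋈[a=h] S)))) ⋈[h=d] R) → 1

|E| = 1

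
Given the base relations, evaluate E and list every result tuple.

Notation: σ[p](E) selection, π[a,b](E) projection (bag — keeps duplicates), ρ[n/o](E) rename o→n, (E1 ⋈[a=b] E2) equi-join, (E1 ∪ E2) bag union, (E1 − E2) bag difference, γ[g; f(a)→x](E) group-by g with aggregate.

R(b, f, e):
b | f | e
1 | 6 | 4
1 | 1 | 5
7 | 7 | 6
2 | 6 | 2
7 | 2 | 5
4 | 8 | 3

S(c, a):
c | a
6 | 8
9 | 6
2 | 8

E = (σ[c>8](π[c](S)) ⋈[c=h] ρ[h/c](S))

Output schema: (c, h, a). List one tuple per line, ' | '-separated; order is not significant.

Stepwise |·|:
  S → 3
  π[c](S) → 3
  σ[c>8](π[c](S)) → 1
  S → 3
  ρ[h/c](S) → 3
  (σ[c>8](π[c](S)) ⋈[c=h] ρ[h/c](S)) → 1

== RESULT ==
c | h | a
9 | 9 | 6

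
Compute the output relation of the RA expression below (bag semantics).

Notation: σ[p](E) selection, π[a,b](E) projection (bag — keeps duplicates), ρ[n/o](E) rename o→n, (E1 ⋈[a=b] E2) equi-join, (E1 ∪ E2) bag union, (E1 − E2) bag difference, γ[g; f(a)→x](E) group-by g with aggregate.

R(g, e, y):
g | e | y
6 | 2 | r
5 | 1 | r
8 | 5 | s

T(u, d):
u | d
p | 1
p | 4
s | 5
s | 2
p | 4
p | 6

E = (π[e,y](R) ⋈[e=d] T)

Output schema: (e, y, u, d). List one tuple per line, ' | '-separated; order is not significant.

Stepwise |·|:
  R → 3
  π[e,y](R) → 3
  T → 6
  (π[e,y](R) ⋈[e=d] T) → 3

== RESULT ==
e | y | u | d
1 | r | p | 1
2 | r | s | 2
5 | s | s | 5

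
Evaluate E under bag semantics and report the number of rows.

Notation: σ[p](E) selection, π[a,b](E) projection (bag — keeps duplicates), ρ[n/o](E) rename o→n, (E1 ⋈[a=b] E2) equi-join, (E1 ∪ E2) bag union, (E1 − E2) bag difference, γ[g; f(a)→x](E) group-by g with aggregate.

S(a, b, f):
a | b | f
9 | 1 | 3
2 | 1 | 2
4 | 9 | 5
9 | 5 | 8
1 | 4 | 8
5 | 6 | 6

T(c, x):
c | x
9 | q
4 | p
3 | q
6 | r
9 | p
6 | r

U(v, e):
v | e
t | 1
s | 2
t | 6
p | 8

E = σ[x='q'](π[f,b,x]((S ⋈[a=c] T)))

Subexpression sizes:
  S → 6
  T → 6
  (S ⋈[a=c] T) → 5
  π[f,b,x]((S ⋈[a=c] T)) → 5
  σ[x='q'](π[f,b,x]((S ⋈[a=c] T))) → 2

|E| = 2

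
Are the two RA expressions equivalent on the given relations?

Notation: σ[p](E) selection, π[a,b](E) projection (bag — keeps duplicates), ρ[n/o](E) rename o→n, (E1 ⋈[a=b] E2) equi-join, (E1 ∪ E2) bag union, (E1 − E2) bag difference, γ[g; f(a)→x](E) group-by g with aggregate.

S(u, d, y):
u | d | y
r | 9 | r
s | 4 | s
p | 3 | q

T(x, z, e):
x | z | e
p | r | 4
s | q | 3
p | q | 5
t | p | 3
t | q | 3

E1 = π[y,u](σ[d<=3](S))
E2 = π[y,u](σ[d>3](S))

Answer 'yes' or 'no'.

E1 per-node cardinality:
  S → 3
  σ[d<=3](S) → 1
  π[y,u](σ[d<=3](S)) → 1
E2 per-node cardinality:
  S → 3
  σ[d>3](S) → 2
  π[y,u](σ[d>3](S)) → 2

E1 result:
y | u
q | p
E2 result:
y | u
r | r
s | s
Witness: ('s', 's') appears 0× in E1 but 1× in E2.

no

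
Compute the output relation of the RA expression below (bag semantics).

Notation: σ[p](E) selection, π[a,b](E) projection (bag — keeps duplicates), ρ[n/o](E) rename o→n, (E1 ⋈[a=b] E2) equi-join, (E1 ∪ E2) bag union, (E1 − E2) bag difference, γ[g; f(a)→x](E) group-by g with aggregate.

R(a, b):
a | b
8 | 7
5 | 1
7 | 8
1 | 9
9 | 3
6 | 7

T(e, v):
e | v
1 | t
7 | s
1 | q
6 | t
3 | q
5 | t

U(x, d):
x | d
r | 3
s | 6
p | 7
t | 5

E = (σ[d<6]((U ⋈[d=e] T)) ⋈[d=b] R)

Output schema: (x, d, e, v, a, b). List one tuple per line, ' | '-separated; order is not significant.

Subexpression sizes:
  U → 4
  T → 6
  (U ⋈[d=e] T) → 4
  σ[d<6]((U ⋈[d=e] T)) → 2
  R → 6
  (σ[d<6]((U ⋈[d=e] T)) ⋈[d=b] R) → 1

== RESULT ==
x | d | e | v | a | b
r | 3 | 3 | q | 9 | 3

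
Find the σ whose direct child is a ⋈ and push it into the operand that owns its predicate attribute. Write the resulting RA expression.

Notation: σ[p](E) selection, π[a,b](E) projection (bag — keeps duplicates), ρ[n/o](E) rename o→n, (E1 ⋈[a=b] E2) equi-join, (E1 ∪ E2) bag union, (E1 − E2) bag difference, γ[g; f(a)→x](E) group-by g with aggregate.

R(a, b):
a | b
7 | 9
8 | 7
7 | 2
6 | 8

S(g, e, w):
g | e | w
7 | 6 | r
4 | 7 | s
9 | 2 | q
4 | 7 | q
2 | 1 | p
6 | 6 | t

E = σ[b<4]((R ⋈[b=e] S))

σ filters on b, owned by the left side.
E' = (σ[b<4](R) ⋈[b=e] S)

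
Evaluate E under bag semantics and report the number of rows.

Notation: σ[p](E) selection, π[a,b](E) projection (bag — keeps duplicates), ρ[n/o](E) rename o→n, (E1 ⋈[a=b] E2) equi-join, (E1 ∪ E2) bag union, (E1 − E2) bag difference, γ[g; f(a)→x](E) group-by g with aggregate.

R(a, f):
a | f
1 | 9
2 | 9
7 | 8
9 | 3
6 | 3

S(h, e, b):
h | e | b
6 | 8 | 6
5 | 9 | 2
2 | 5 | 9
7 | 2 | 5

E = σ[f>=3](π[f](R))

Row counts bottom-up:
  R → 5
  π[f](R) → 5
  σ[f>=3](π[f](R)) → 5

|E| = 5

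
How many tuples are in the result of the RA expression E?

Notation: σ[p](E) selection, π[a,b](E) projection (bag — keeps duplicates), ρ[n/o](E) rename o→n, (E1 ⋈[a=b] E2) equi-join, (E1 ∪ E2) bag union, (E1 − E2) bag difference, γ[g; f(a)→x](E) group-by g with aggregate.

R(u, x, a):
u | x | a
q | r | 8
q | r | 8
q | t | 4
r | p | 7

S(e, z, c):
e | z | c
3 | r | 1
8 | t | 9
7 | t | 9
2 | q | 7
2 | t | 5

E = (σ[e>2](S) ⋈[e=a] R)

Subexpression sizes:
  S → 5
  σ[e>2](S) → 3
  R → 4
  (σ[e>2](S) ⋈[e=a] R) → 3

|E| = 3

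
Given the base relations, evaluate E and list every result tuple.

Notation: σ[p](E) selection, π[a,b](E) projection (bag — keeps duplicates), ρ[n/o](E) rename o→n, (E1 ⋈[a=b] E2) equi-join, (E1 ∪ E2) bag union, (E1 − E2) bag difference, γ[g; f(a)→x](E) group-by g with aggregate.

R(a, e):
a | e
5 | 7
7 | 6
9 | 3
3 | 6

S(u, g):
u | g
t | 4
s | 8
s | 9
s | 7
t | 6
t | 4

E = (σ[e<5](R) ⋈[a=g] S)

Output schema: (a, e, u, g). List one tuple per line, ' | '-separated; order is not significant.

Per-node cardinality:
  R → 4
  σ[e<5](R) → 1
  S → 6
  (σ[e<5](R) ⋈[a=g] S) → 1

== RESULT ==
a | e | u | g
9 | 3 | s | 9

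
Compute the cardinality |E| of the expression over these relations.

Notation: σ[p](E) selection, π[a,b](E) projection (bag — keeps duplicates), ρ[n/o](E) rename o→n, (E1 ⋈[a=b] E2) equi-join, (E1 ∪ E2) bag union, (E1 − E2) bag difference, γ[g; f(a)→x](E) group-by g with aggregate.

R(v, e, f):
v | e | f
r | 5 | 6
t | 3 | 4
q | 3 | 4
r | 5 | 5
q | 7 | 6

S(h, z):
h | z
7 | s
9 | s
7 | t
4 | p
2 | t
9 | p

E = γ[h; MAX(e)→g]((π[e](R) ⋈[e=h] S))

Row counts bottom-up:
  R → 5
  π[e](R) → 5
  S → 6
  (π[e](R) ⋈[e=h] S) → 2
  γ[h; MAX(e)→g]((π[e](R) ⋈[e=h] S)) → 1

|E| = 1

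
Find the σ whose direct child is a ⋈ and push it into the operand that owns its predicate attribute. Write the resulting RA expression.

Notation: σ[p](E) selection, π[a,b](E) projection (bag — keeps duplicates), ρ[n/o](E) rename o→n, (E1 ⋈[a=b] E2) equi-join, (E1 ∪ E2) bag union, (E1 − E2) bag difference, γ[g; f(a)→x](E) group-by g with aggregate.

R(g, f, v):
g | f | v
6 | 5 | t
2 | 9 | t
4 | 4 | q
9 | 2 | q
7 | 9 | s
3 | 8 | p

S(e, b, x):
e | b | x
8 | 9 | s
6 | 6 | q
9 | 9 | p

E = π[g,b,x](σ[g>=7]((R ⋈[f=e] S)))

σ filters on g, owned by the left side.
E' = π[g,b,x]((σ[g>=7](R) ⋈[f=e] S))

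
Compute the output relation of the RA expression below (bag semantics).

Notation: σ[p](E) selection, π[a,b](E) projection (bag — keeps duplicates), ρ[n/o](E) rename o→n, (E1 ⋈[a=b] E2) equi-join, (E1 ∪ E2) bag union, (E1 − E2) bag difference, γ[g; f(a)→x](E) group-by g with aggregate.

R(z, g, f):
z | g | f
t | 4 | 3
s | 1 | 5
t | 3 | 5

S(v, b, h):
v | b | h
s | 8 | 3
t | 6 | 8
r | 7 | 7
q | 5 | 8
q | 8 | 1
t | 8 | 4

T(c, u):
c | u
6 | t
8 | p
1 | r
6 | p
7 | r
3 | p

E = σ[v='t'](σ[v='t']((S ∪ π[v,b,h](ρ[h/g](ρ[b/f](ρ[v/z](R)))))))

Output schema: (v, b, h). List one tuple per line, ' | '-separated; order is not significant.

Per-node cardinality:
  S → 6
  R → 3
  ρ[v/z](R) → 3
  ρ[b/f](ρ[v/z](R)) → 3
  ρ[h/g](ρ[b/f](ρ[v/z](R))) → 3
  π[v,b,h](ρ[h/g](ρ[b/f](ρ[v/z](R)))) → 3
  (S ∪ π[v,b,h](ρ[h/g](ρ[b/f](ρ[v/z](R))))) → 9
  σ[v='t']((S ∪ π[v,b,h](ρ[h/g](ρ[b/f](ρ[v/z](R)))))) → 4
  σ[v='t'](σ[v='t']((S ∪ π[v,b,h](ρ[h/g](ρ[b/f](ρ[v/z](R))))))) → 4

== RESULT ==
v | b | h
t | 3 | 4
t | 5 | 3
t | 6 | 8
t | 8 | 4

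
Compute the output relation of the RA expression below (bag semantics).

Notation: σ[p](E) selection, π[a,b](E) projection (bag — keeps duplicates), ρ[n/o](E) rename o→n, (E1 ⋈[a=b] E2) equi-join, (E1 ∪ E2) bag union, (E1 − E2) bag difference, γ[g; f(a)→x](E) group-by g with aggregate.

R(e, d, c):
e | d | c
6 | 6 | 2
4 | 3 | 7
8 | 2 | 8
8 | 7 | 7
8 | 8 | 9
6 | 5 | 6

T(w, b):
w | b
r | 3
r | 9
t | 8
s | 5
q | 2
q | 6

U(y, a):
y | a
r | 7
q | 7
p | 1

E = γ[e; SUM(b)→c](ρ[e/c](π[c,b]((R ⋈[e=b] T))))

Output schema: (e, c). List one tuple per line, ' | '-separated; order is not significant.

Row counts bottom-up:
  R → 6
  T → 6
  (R ⋈[e=b] T) → 5
  π[c,b]((R ⋈[e=b] T)) → 5
  ρ[e/c](π[c,b]((R ⋈[e=b] T))) → 5
  γ[e; SUM(b)→c](ρ[e/c](π[c,b]((R ⋈[e=b] T)))) → 5

== RESULT ==
e | c
2 | 6
6 | 6
7 | 8
8 | 8
9 | 8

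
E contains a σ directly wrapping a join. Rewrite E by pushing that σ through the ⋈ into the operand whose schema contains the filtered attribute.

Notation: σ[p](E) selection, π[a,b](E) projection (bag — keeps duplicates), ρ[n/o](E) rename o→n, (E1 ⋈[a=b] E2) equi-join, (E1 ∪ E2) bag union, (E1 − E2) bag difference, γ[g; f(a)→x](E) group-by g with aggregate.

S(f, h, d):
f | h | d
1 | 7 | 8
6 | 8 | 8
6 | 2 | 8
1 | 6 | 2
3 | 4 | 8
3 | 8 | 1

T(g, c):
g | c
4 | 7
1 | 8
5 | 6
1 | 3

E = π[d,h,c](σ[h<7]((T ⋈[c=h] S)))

σ filters on h, owned by the right side.
E' = π[d,h,c]((T ⋈[c=h] σ[h<7](S)))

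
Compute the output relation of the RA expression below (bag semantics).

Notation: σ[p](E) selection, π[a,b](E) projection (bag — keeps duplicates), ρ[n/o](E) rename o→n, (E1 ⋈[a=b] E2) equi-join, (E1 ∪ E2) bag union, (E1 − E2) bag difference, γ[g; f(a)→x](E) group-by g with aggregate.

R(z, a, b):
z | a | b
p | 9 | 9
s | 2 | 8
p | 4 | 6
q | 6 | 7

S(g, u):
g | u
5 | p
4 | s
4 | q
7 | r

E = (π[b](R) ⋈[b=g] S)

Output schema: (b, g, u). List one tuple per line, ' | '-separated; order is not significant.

Row counts bottom-up:
  R → 4
  π[b](R) → 4
  S → 4
  (π[b](R) ⋈[b=g] S) → 1

== RESULT ==
b | g | u
7 | 7 | r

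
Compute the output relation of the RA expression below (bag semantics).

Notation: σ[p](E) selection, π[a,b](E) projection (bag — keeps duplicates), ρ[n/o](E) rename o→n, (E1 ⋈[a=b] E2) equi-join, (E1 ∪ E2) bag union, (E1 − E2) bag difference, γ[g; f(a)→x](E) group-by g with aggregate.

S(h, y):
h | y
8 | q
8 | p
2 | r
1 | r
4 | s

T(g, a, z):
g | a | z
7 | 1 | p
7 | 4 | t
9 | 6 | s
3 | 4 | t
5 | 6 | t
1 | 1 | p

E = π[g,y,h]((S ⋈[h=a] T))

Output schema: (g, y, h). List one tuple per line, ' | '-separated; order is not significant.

Subexpression sizes:
  S → 5
  T → 6
  (S ⋈[h=a] T) → 4
  π[g,y,h]((S ⋈[h=a] T)) → 4

== RESULT ==
g | y | h
1 | r | 1
3 | s | 4
7 | r | 1
7 | s | 4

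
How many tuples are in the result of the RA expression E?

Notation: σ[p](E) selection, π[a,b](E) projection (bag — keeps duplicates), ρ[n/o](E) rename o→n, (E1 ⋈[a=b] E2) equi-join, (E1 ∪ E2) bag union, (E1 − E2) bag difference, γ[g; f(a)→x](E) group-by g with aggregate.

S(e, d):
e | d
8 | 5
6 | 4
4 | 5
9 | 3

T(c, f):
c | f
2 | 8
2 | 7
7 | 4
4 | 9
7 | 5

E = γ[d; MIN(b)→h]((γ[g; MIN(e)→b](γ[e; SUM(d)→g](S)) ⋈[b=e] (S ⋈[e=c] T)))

Per-node cardinality:
  S → 4
  γ[e; SUM(d)→g](S) → 4
  γ[g; MIN(e)→b](γ[e; SUM(d)→g](S)) → 3
  S → 4
  T → 5
  (S ⋈[e=c] T) → 1
  (γ[g; MIN(e)→b](γ[e; SUM(d)→g](S)) ⋈[b=e] (S ⋈[e=c] T)) → 1
  γ[d; MIN(b)→h]((γ[g; MIN(e)→b](γ[e; SUM(d)→g](S)) ⋈[b=e] (S ⋈[e=c] T))) → 1

|E| = 1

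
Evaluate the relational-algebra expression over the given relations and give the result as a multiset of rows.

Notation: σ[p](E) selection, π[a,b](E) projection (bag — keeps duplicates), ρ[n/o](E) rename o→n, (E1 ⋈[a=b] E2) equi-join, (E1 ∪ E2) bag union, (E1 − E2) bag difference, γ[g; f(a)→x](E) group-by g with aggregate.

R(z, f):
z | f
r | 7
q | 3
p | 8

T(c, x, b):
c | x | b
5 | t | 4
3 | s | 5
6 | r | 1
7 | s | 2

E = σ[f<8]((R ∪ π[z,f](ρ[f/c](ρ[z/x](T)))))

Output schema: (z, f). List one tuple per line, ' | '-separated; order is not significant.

Row counts bottom-up:
  R → 3
  T → 4
  ρ[z/x](T) → 4
  ρ[f/c](ρ[z/x](T)) → 4
  π[z,f](ρ[f/c](ρ[z/x](T))) → 4
  (R ∪ π[z,f](ρ[f/c](ρ[z/x](T)))) → 7
  σ[f<8]((R ∪ π[z,f](ρ[f/c](ρ[z/x](T))))) → 6

== RESULT ==
z | f
q | 3
r | 6
r | 7
s | 3
s | 7
t | 5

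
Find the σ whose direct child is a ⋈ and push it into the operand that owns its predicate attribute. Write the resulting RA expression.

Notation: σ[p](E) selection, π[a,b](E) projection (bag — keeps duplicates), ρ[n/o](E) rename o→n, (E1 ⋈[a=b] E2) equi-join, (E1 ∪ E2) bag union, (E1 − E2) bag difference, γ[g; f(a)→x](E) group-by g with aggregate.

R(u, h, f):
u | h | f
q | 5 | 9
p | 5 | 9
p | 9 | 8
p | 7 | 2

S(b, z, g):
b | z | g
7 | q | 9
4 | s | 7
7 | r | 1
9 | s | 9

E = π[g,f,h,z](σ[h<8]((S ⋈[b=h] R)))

σ filters on h, owned by the right side.
E' = π[g,f,h,z]((S ⋈[b=h] σ[h<8](R)))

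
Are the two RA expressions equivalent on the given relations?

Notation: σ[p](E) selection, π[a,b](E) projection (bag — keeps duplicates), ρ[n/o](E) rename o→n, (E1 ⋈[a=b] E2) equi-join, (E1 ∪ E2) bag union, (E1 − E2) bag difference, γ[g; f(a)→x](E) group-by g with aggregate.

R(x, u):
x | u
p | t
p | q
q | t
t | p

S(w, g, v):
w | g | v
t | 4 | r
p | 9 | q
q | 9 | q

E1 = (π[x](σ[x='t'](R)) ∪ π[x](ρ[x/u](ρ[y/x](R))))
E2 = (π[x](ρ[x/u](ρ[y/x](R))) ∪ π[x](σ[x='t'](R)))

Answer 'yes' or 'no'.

E1 stepwise |·|:
  R → 4
  σ[x='t'](R) → 1
  π[x](σ[x='t'](R)) → 1
  R → 4
  ρ[y/x](R) → 4
  ρ[x/u](ρ[y/x](R)) → 4
  π[x](ρ[x/u](ρ[y/x](R))) → 4
  (π[x](σ[x='t'](R)) ∪ π[x](ρ[x/u](ρ[y/x](R)))) → 5
E2 stepwise |·|:
  R → 4
  ρ[y/x](R) → 4
  ρ[x/u](ρ[y/x](R)) → 4
  π[x](ρ[x/u](ρ[y/x](R))) → 4
  R → 4
  σ[x='t'](R) → 1
  π[x](σ[x='t'](R)) → 1
  (π[x](ρ[x/u](ρ[y/x](R))) ∪ π[x](σ[x='t'](R))) → 5

E1 and E2 produce the same multiset:
x
p
q
t
t
t

yes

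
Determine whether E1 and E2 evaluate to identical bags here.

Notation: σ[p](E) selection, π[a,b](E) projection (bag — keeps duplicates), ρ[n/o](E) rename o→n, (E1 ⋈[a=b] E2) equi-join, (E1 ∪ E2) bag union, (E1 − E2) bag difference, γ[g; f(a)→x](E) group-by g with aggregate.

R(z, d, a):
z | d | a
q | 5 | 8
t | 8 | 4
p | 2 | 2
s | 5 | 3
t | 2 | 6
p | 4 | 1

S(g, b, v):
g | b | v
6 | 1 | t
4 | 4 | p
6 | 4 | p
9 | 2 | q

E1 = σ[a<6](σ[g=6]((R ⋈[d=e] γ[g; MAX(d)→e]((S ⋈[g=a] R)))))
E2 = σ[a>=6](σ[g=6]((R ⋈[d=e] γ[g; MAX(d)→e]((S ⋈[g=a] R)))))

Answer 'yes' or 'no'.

E1 subexpression sizes:
  R → 6
  S → 4
  R → 6
  (S ⋈[g=a] R) → 3
  γ[g; MAX(d)→e]((S ⋈[g=a] R)) → 2
  (R ⋈[d=e] γ[g; MAX(d)→e]((S ⋈[g=a] R))) → 3
  σ[g=6]((R ⋈[d=e] γ[g; MAX(d)→e]((S ⋈[g=a] R)))) → 2
  σ[a<6](σ[g=6]((R ⋈[d=e] γ[g; MAX(d)→e]((S ⋈[g=a] R))))) → 1
E2 subexpression sizes:
  R → 6
  S → 4
  R → 6
  (S ⋈[g=a] R) → 3
  γ[g; MAX(d)→e]((S ⋈[g=a] R)) → 2
  (R ⋈[d=e] γ[g; MAX(d)→e]((S ⋈[g=a] R))) → 3
  σ[g=6]((R ⋈[d=e] γ[g; MAX(d)→e]((S ⋈[g=a] R)))) → 2
  σ[a>=6](σ[g=6]((R ⋈[d=e] γ[g; MAX(d)→e]((S ⋈[g=a] R))))) → 1

E1 result:
z | d | a | g | e
p | 2 | 2 | 6 | 2
E2 result:
z | d | a | g | e
t | 2 | 6 | 6 | 2
Witness: ('t', 2, 6, 6, 2) appears 0× in E1 but 1× in E2.

no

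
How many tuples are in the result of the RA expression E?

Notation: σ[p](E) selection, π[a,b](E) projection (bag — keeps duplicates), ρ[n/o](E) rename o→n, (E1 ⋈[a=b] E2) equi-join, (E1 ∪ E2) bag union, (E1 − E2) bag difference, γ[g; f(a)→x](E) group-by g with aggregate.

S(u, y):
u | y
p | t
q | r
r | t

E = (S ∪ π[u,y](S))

Row counts bottom-up:
  S → 3
  S → 3
  π[u,y](S) → 3
  (S ∪ π[u,y](S)) → 6

|E| = 6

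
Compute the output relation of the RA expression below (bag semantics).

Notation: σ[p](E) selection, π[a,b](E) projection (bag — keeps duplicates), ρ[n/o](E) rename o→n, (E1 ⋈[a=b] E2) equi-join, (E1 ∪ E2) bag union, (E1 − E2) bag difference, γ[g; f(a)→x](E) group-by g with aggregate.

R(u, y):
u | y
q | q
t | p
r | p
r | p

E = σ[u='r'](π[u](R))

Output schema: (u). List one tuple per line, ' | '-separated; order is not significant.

Per-node cardinality:
  R → 4
  π[u](R) → 4
  σ[u='r'](π[u](R)) → 2

== RESULT ==
u
r
r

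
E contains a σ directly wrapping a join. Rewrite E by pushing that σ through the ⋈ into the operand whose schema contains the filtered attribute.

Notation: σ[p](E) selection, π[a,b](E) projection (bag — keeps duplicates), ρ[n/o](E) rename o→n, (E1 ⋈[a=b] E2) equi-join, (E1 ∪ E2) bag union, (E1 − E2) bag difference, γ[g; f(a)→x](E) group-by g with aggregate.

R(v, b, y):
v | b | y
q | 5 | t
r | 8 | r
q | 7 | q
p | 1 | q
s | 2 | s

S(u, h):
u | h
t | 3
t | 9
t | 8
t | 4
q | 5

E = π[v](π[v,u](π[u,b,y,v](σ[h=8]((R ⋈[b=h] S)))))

σ filters on h, owned by the right side.
E' = π[v](π[v,u](π[u,b,y,v]((R ⋈[b=h] σ[h=8](S)))))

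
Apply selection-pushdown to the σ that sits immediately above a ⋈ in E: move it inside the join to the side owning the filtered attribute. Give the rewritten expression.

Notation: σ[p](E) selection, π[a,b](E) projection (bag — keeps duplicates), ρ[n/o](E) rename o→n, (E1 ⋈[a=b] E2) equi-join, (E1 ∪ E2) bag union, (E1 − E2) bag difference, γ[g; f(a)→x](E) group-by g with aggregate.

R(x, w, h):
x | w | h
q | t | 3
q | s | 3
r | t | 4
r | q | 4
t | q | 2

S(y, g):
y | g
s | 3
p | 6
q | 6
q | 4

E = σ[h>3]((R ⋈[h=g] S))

σ filters on h, owned by the left side.
E' = (σ[h>3](R) ⋈[h=g] S)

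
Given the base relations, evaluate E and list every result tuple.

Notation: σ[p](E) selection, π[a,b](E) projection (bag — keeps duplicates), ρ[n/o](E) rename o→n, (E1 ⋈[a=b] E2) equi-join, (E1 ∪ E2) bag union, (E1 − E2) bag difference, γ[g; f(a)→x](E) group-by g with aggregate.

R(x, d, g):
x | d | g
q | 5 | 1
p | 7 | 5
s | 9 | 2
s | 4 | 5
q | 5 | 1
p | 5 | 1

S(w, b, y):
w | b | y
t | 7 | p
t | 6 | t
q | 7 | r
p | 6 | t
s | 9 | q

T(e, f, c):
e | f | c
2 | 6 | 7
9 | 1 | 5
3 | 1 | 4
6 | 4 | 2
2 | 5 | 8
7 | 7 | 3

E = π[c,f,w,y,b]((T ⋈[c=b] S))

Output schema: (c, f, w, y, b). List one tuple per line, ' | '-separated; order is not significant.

Per-node cardinality:
  T → 6
  S → 5
  (T ⋈[c=b] S) → 2
  π[c,f,w,y,b]((T ⋈[c=b] S)) → 2

== RESULT ==
c | f | w | y | b
7 | 6 | q | r | 7
7 | 6 | t | p | 7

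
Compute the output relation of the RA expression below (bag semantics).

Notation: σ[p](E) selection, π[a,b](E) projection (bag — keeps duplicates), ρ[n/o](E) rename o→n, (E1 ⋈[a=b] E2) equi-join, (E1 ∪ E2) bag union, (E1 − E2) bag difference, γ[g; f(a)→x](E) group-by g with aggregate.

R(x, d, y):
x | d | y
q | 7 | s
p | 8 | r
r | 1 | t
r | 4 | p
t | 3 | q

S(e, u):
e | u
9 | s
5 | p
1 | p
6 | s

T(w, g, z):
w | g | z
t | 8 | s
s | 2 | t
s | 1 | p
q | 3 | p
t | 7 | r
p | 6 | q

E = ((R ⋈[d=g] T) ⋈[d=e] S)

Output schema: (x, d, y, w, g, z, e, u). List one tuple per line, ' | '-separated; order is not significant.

Row counts bottom-up:
  R → 5
  T → 6
  (R ⋈[d=g] T) → 4
  S → 4
  ((R ⋈[d=g] T) ⋈[d=e] S) → 1

== RESULT ==
x | d | y | w | g | z | e | u
r | 1 | t | s | 1 | p | 1 | p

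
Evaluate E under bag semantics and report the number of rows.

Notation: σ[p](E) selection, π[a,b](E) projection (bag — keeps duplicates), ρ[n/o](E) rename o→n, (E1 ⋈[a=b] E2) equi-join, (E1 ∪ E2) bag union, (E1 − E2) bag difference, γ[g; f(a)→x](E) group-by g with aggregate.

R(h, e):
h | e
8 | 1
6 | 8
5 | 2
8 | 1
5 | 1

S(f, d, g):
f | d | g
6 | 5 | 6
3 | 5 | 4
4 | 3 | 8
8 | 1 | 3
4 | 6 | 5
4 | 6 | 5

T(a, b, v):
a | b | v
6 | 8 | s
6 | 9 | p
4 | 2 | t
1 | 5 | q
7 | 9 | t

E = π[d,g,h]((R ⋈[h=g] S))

Row counts bottom-up:
  R → 5
  S → 6
  (R ⋈[h=g] S) → 7
  π[d,g,h]((R ⋈[h=g] S)) → 7

|E| = 7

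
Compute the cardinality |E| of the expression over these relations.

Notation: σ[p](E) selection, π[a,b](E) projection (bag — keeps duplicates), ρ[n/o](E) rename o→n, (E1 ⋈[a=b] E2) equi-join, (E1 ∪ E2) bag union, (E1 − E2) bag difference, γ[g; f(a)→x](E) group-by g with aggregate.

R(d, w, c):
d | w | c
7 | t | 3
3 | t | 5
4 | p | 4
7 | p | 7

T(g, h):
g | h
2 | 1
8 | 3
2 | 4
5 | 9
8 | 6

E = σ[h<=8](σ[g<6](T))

Subexpression sizes:
  T → 5
  σ[g<6](T) → 3
  σ[h<=8](σ[g<6](T)) → 2

|E| = 2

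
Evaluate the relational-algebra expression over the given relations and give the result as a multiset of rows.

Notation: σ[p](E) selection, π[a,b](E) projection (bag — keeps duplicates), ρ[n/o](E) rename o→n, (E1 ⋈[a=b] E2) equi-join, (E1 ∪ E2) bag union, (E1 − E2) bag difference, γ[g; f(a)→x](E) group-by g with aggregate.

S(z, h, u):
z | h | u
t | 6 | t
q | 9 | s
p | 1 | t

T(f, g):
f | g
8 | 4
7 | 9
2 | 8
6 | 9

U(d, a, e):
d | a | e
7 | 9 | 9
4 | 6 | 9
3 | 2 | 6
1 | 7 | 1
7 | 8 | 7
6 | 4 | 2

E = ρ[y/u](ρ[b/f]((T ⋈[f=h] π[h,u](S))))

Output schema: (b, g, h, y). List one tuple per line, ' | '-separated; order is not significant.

Per-node cardinality:
  T → 4
  S → 3
  π[h,u](S) → 3
  (T ⋈[f=h] π[h,u](S)) → 1
  ρ[b/f]((T ⋈[f=h] π[h,u](S))) → 1
  ρ[y/u](ρ[b/f]((T ⋈[f=h] π[h,u](S)))) → 1

== RESULT ==
b | g | h | y
6 | 9 | 6 | t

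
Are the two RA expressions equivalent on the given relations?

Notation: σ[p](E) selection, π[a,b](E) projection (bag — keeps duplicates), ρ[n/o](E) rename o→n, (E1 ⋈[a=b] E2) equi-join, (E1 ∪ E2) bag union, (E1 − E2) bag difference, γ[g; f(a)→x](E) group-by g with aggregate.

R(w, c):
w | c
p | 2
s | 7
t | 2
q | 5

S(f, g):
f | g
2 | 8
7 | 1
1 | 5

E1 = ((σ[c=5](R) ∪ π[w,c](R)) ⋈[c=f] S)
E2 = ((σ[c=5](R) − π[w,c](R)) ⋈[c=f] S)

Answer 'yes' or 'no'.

E1 per-node cardinality:
  R → 4
  σ[c=5](R) → 1
  R → 4
  π[w,c](R) → 4
  (σ[c=5](R) ∪ π[w,c](R)) → 5
  S → 3
  ((σ[c=5](R) ∪ π[w,c](R)) ⋈[c=f] S) → 3
E2 per-node cardinality:
  R → 4
  σ[c=5](R) → 1
  R → 4
  π[w,c](R) → 4
  (σ[c=5](R) − π[w,c](R)) → 0
  S → 3
  ((σ[c=5](R) − π[w,c](R)) ⋈[c=f] S) → 0

E1 result:
w | c | f | g
p | 2 | 2 | 8
s | 7 | 7 | 1
t | 2 | 2 | 8
E2 result:
w | c | f | g
(0 rows)
Witness: ('s', 7, 7, 1) appears 1× in E1 but 0× in E2.

no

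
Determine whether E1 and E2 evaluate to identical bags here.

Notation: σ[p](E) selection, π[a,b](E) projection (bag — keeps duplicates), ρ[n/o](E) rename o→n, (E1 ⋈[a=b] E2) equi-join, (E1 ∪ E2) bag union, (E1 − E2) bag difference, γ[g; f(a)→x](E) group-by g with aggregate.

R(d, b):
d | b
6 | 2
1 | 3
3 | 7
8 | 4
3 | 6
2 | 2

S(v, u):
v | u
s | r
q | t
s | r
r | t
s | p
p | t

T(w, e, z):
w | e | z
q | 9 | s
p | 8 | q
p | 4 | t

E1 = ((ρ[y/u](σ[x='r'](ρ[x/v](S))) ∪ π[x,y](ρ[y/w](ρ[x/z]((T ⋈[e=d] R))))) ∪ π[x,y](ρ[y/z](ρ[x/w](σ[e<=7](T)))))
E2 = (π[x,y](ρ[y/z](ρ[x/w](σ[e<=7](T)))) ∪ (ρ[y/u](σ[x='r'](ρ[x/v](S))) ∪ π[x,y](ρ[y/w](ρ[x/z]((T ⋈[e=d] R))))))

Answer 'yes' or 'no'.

E1 row counts bottom-up:
  S → 6
  ρ[x/v](S) → 6
  σ[x='r'](ρ[x/v](S)) → 1
  ρ[y/u](σ[x='r'](ρ[x/v](S))) → 1
  T → 3
  R → 6
  (T ⋈[e=d] R) → 1
  ρ[x/z]((T ⋈[e=d] R)) → 1
  ρ[y/w](ρ[x/z]((T ⋈[e=d] R))) → 1
  π[x,y](ρ[y/w](ρ[x/z]((T ⋈[e=d] R)))) → 1
  (ρ[y/u](σ[x='r'](ρ[x/v](S))) ∪ π[x,y](ρ[y/w](ρ[x/z]((T ⋈[e=d] R))))) → 2
  T → 3
  σ[e<=7](T) → 1
  ρ[x/w](σ[e<=7](T)) → 1
  ρ[y/z](ρ[x/w](σ[e<=7](T))) → 1
  π[x,y](ρ[y/z](ρ[x/w](σ[e<=7](T)))) → 1
  ((ρ[y/u](σ[x='r'](ρ[x/v](S))) ∪ π[x,y](ρ[y/w](ρ[x/z]((T ⋈[e=d] R))))) ∪ π[x,y](ρ[y/z](ρ[x/w](σ[e<=7](T))))) → 3
E2 row counts bottom-up:
  T → 3
  σ[e<=7](T) → 1
  ρ[x/w](σ[e<=7](T)) → 1
  ρ[y/z](ρ[x/w](σ[e<=7](T))) → 1
  π[x,y](ρ[y/z](ρ[x/w](σ[e<=7](T)))) → 1
  S → 6
  ρ[x/v](S) → 6
  σ[x='r'](ρ[x/v](S)) → 1
  ρ[y/u](σ[x='r'](ρ[x/v](S))) → 1
  T → 3
  R → 6
  (T ⋈[e=d] R) → 1
  ρ[x/z]((T ⋈[e=d] R)) → 1
  ρ[y/w](ρ[x/z]((T ⋈[e=d] R))) → 1
  π[x,y](ρ[y/w](ρ[x/z]((T ⋈[e=d] R)))) → 1
  (ρ[y/u](σ[x='r'](ρ[x/v](S))) ∪ π[x,y](ρ[y/w](ρ[x/z]((T ⋈[e=d] R))))) → 2
  (π[x,y](ρ[y/z](ρ[x/w](σ[e<=7](T)))) ∪ (ρ[y/u](σ[x='r'](ρ[x/v](S))) ∪ π[x,y](ρ[y/w](ρ[x/z]((T ⋈[e=d] R)))))) → 3

E1 and E2 produce the same multiset:
x | y
p | t
q | p
r | t

yes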